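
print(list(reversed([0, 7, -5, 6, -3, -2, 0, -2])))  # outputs [-2, 0, -2, -3, 6, -5, 7, 0]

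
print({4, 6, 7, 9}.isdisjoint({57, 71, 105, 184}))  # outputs True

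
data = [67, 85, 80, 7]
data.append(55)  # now [67, 85, 80, 7, 55]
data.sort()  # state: [7, 55, 67, 80, 85]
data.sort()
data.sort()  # [7, 55, 67, 80, 85]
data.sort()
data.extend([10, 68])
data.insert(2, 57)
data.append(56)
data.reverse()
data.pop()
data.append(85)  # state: [56, 68, 10, 85, 80, 67, 57, 55, 85]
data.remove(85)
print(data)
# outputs [56, 68, 10, 80, 67, 57, 55, 85]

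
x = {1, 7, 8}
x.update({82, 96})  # {1, 7, 8, 82, 96}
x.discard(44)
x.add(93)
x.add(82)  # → {1, 7, 8, 82, 93, 96}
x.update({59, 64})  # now {1, 7, 8, 59, 64, 82, 93, 96}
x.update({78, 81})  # {1, 7, 8, 59, 64, 78, 81, 82, 93, 96}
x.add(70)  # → {1, 7, 8, 59, 64, 70, 78, 81, 82, 93, 96}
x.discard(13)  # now {1, 7, 8, 59, 64, 70, 78, 81, 82, 93, 96}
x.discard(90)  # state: {1, 7, 8, 59, 64, 70, 78, 81, 82, 93, 96}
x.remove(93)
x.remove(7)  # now {1, 8, 59, 64, 70, 78, 81, 82, 96}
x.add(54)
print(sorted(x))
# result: [1, 8, 54, 59, 64, 70, 78, 81, 82, 96]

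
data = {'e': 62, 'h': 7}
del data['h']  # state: {'e': 62}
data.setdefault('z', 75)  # 75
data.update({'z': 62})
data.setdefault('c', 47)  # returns 47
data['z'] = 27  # {'e': 62, 'z': 27, 'c': 47}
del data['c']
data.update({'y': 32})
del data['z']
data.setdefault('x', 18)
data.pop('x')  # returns 18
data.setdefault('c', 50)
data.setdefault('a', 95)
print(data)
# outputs {'e': 62, 'y': 32, 'c': 50, 'a': 95}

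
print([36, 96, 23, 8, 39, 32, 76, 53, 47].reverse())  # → None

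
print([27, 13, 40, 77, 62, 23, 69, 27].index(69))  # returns 6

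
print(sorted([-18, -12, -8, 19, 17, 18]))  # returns [-18, -12, -8, 17, 18, 19]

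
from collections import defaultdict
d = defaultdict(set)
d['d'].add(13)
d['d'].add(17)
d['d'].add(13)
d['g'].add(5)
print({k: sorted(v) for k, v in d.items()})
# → {'d': [13, 17], 'g': [5]}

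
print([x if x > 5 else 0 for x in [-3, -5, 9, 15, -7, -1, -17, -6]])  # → [0, 0, 9, 15, 0, 0, 0, 0]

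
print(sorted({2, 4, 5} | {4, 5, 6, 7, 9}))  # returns [2, 4, 5, 6, 7, 9]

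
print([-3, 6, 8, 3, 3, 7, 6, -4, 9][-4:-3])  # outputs [7]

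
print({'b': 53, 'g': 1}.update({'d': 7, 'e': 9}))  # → None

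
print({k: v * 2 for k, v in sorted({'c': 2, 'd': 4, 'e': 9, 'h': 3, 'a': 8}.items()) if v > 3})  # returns {'a': 16, 'd': 8, 'e': 18}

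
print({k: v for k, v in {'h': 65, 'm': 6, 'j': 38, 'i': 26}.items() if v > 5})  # {'h': 65, 'm': 6, 'j': 38, 'i': 26}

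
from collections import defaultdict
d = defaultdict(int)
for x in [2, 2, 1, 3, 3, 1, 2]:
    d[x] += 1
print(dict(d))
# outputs {2: 3, 1: 2, 3: 2}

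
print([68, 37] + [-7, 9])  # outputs [68, 37, -7, 9]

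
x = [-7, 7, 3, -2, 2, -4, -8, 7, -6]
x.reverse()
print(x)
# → [-6, 7, -8, -4, 2, -2, 3, 7, -7]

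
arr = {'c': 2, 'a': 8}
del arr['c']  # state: {'a': 8}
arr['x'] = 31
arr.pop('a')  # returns 8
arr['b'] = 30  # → {'x': 31, 'b': 30}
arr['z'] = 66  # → {'x': 31, 'b': 30, 'z': 66}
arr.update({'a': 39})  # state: {'x': 31, 'b': 30, 'z': 66, 'a': 39}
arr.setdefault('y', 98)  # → 98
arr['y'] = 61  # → {'x': 31, 'b': 30, 'z': 66, 'a': 39, 'y': 61}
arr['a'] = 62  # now {'x': 31, 'b': 30, 'z': 66, 'a': 62, 'y': 61}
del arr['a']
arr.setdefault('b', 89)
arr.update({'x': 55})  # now {'x': 55, 'b': 30, 'z': 66, 'y': 61}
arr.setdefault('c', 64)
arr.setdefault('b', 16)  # 30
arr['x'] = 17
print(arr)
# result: {'x': 17, 'b': 30, 'z': 66, 'y': 61, 'c': 64}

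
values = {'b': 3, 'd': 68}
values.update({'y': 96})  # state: {'b': 3, 'd': 68, 'y': 96}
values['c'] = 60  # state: {'b': 3, 'd': 68, 'y': 96, 'c': 60}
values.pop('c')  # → 60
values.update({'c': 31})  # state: {'b': 3, 'd': 68, 'y': 96, 'c': 31}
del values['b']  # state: {'d': 68, 'y': 96, 'c': 31}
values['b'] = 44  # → {'d': 68, 'y': 96, 'c': 31, 'b': 44}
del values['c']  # {'d': 68, 'y': 96, 'b': 44}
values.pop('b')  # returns 44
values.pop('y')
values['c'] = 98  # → {'d': 68, 'c': 98}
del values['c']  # {'d': 68}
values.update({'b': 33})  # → {'d': 68, 'b': 33}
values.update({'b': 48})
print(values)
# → {'d': 68, 'b': 48}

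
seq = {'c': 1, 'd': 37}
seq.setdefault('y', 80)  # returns 80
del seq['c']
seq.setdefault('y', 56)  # 80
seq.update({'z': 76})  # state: {'d': 37, 'y': 80, 'z': 76}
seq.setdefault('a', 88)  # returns 88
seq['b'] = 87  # {'d': 37, 'y': 80, 'z': 76, 'a': 88, 'b': 87}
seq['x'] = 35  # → {'d': 37, 'y': 80, 'z': 76, 'a': 88, 'b': 87, 'x': 35}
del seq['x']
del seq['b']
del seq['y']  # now {'d': 37, 'z': 76, 'a': 88}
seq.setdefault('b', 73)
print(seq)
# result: {'d': 37, 'z': 76, 'a': 88, 'b': 73}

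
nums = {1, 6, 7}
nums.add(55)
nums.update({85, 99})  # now {1, 6, 7, 55, 85, 99}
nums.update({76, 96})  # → {1, 6, 7, 55, 76, 85, 96, 99}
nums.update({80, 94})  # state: {1, 6, 7, 55, 76, 80, 85, 94, 96, 99}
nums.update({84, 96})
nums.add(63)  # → {1, 6, 7, 55, 63, 76, 80, 84, 85, 94, 96, 99}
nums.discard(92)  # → {1, 6, 7, 55, 63, 76, 80, 84, 85, 94, 96, 99}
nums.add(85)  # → {1, 6, 7, 55, 63, 76, 80, 84, 85, 94, 96, 99}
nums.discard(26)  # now {1, 6, 7, 55, 63, 76, 80, 84, 85, 94, 96, 99}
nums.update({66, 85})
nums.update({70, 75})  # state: {1, 6, 7, 55, 63, 66, 70, 75, 76, 80, 84, 85, 94, 96, 99}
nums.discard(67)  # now {1, 6, 7, 55, 63, 66, 70, 75, 76, 80, 84, 85, 94, 96, 99}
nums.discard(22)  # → {1, 6, 7, 55, 63, 66, 70, 75, 76, 80, 84, 85, 94, 96, 99}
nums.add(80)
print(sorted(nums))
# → [1, 6, 7, 55, 63, 66, 70, 75, 76, 80, 84, 85, 94, 96, 99]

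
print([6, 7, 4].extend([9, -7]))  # None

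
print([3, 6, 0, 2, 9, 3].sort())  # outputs None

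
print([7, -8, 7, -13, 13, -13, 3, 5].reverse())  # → None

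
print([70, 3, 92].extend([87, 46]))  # None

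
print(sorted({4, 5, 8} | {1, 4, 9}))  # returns [1, 4, 5, 8, 9]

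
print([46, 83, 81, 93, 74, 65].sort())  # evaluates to None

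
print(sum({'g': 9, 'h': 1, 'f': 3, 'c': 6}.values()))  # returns 19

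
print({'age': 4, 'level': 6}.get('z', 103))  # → 103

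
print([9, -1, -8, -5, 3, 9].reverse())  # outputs None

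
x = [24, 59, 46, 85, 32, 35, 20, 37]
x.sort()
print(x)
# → [20, 24, 32, 35, 37, 46, 59, 85]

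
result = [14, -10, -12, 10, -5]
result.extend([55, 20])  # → [14, -10, -12, 10, -5, 55, 20]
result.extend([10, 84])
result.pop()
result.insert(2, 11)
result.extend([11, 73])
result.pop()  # 73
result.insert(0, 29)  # [29, 14, -10, 11, -12, 10, -5, 55, 20, 10, 11]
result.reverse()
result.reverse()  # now [29, 14, -10, 11, -12, 10, -5, 55, 20, 10, 11]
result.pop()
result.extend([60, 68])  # [29, 14, -10, 11, -12, 10, -5, 55, 20, 10, 60, 68]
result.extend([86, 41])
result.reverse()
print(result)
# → [41, 86, 68, 60, 10, 20, 55, -5, 10, -12, 11, -10, 14, 29]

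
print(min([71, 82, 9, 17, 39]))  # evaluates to 9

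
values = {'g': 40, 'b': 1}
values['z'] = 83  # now {'g': 40, 'b': 1, 'z': 83}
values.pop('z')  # 83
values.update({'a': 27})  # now {'g': 40, 'b': 1, 'a': 27}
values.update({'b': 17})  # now {'g': 40, 'b': 17, 'a': 27}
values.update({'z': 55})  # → {'g': 40, 'b': 17, 'a': 27, 'z': 55}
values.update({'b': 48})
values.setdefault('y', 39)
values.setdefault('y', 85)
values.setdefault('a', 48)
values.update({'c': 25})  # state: {'g': 40, 'b': 48, 'a': 27, 'z': 55, 'y': 39, 'c': 25}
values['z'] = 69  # {'g': 40, 'b': 48, 'a': 27, 'z': 69, 'y': 39, 'c': 25}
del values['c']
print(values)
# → {'g': 40, 'b': 48, 'a': 27, 'z': 69, 'y': 39}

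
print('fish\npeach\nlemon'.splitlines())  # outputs ['fish', 'peach', 'lemon']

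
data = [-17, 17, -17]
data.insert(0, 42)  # [42, -17, 17, -17]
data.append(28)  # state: [42, -17, 17, -17, 28]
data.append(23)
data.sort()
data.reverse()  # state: [42, 28, 23, 17, -17, -17]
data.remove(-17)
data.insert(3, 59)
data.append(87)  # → [42, 28, 23, 59, 17, -17, 87]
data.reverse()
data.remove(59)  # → [87, -17, 17, 23, 28, 42]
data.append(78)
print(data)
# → [87, -17, 17, 23, 28, 42, 78]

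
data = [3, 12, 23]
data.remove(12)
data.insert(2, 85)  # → [3, 23, 85]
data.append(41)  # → [3, 23, 85, 41]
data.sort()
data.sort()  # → [3, 23, 41, 85]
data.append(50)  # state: [3, 23, 41, 85, 50]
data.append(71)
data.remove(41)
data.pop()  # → 71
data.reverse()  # [50, 85, 23, 3]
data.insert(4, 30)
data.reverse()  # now [30, 3, 23, 85, 50]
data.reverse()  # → [50, 85, 23, 3, 30]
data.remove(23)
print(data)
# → [50, 85, 3, 30]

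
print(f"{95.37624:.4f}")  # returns 95.3762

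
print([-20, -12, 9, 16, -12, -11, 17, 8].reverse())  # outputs None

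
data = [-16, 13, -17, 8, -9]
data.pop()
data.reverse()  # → [8, -17, 13, -16]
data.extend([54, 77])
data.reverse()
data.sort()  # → [-17, -16, 8, 13, 54, 77]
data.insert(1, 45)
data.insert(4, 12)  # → [-17, 45, -16, 8, 12, 13, 54, 77]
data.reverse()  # [77, 54, 13, 12, 8, -16, 45, -17]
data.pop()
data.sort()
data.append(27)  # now [-16, 8, 12, 13, 45, 54, 77, 27]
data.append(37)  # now [-16, 8, 12, 13, 45, 54, 77, 27, 37]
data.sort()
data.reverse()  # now [77, 54, 45, 37, 27, 13, 12, 8, -16]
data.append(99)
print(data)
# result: [77, 54, 45, 37, 27, 13, 12, 8, -16, 99]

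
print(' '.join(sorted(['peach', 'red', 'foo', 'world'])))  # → foo peach red world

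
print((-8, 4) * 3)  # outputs (-8, 4, -8, 4, -8, 4)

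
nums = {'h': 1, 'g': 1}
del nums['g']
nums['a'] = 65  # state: {'h': 1, 'a': 65}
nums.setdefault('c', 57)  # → 57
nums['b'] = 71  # {'h': 1, 'a': 65, 'c': 57, 'b': 71}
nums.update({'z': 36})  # {'h': 1, 'a': 65, 'c': 57, 'b': 71, 'z': 36}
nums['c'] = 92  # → {'h': 1, 'a': 65, 'c': 92, 'b': 71, 'z': 36}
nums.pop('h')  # 1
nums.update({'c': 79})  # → {'a': 65, 'c': 79, 'b': 71, 'z': 36}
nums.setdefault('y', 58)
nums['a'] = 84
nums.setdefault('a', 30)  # 84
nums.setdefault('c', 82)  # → 79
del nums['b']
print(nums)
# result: {'a': 84, 'c': 79, 'z': 36, 'y': 58}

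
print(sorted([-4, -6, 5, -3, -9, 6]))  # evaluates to [-9, -6, -4, -3, 5, 6]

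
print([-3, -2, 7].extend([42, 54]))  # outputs None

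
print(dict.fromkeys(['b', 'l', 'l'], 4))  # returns {'b': 4, 'l': 4}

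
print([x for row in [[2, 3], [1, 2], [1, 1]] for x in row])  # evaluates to [2, 3, 1, 2, 1, 1]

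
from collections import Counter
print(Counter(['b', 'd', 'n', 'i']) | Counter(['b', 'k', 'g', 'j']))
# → Counter({'b': 1, 'd': 1, 'n': 1, 'i': 1, 'k': 1, 'g': 1, 'j': 1})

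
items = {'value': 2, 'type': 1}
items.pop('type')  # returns 1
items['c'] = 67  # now {'value': 2, 'c': 67}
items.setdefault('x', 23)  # 23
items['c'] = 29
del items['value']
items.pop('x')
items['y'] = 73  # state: {'c': 29, 'y': 73}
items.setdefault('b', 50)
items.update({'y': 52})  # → {'c': 29, 'y': 52, 'b': 50}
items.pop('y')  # 52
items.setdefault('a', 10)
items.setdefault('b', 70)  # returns 50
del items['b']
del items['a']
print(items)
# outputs {'c': 29}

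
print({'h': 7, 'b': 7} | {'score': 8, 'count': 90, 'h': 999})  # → {'h': 999, 'b': 7, 'score': 8, 'count': 90}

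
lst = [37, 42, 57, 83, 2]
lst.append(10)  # [37, 42, 57, 83, 2, 10]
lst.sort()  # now [2, 10, 37, 42, 57, 83]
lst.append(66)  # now [2, 10, 37, 42, 57, 83, 66]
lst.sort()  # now [2, 10, 37, 42, 57, 66, 83]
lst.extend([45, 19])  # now [2, 10, 37, 42, 57, 66, 83, 45, 19]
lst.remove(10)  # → [2, 37, 42, 57, 66, 83, 45, 19]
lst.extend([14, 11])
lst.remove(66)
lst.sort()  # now [2, 11, 14, 19, 37, 42, 45, 57, 83]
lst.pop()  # 83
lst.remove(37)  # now [2, 11, 14, 19, 42, 45, 57]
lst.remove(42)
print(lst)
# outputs [2, 11, 14, 19, 45, 57]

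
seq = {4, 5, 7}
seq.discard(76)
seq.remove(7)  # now {4, 5}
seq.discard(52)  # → {4, 5}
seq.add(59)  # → {4, 5, 59}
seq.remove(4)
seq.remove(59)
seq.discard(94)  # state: {5}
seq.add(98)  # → {5, 98}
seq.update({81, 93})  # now {5, 81, 93, 98}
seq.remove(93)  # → {5, 81, 98}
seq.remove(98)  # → {5, 81}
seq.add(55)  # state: {5, 55, 81}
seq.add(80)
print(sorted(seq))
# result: [5, 55, 80, 81]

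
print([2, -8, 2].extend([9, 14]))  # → None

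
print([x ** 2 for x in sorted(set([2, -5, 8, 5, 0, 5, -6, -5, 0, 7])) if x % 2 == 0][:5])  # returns [36, 0, 4, 64]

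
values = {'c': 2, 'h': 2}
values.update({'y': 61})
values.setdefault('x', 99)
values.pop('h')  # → 2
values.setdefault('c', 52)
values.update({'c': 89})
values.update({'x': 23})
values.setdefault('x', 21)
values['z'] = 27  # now {'c': 89, 'y': 61, 'x': 23, 'z': 27}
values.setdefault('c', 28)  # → 89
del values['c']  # {'y': 61, 'x': 23, 'z': 27}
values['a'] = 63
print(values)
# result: {'y': 61, 'x': 23, 'z': 27, 'a': 63}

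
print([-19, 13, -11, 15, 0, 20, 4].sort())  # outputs None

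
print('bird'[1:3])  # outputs ir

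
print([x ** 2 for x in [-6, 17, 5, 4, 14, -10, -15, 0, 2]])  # [36, 289, 25, 16, 196, 100, 225, 0, 4]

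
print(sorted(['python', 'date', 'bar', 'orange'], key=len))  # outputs ['bar', 'date', 'python', 'orange']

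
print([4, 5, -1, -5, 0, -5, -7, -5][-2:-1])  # [-7]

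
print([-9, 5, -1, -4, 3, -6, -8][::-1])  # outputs [-8, -6, 3, -4, -1, 5, -9]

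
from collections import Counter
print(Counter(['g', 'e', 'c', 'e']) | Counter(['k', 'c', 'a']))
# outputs Counter({'e': 2, 'g': 1, 'c': 1, 'k': 1, 'a': 1})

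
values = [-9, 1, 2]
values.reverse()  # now [2, 1, -9]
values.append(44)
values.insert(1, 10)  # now [2, 10, 1, -9, 44]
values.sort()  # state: [-9, 1, 2, 10, 44]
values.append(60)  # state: [-9, 1, 2, 10, 44, 60]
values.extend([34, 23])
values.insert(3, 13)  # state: [-9, 1, 2, 13, 10, 44, 60, 34, 23]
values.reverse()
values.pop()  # -9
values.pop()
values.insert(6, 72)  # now [23, 34, 60, 44, 10, 13, 72, 2]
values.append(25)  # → [23, 34, 60, 44, 10, 13, 72, 2, 25]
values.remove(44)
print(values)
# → [23, 34, 60, 10, 13, 72, 2, 25]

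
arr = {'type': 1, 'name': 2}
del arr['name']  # {'type': 1}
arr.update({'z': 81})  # {'type': 1, 'z': 81}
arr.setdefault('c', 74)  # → 74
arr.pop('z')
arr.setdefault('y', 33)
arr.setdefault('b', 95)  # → 95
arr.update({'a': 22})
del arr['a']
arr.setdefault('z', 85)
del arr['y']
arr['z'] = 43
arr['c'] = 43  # {'type': 1, 'c': 43, 'b': 95, 'z': 43}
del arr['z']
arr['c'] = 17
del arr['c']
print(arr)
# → {'type': 1, 'b': 95}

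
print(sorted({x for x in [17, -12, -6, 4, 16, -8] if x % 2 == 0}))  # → [-12, -8, -6, 4, 16]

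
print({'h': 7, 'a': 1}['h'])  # 7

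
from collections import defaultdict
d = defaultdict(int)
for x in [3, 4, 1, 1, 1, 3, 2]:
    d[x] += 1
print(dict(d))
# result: {3: 2, 4: 1, 1: 3, 2: 1}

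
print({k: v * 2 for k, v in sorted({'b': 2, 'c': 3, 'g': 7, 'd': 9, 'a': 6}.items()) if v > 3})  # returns {'a': 12, 'd': 18, 'g': 14}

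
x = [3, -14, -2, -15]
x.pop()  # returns -15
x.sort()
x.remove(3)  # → [-14, -2]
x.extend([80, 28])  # [-14, -2, 80, 28]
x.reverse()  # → [28, 80, -2, -14]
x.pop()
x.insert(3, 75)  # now [28, 80, -2, 75]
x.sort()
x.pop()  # 80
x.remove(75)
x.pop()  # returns 28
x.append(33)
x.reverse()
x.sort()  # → [-2, 33]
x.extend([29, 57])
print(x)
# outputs [-2, 33, 29, 57]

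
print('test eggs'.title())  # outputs Test Eggs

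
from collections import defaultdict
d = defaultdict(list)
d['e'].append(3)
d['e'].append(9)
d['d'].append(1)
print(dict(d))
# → {'e': [3, 9], 'd': [1]}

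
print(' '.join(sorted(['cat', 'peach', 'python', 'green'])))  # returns cat green peach python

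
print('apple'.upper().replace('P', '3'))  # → A33LE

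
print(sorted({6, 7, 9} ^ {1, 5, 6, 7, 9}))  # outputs [1, 5]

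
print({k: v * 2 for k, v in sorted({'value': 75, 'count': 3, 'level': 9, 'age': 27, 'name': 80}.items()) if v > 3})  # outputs {'age': 54, 'level': 18, 'name': 160, 'value': 150}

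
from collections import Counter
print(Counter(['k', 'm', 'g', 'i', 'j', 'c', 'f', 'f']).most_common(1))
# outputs [('f', 2)]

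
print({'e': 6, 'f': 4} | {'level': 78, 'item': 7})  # {'e': 6, 'f': 4, 'level': 78, 'item': 7}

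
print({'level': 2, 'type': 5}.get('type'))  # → 5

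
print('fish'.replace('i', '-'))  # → f-sh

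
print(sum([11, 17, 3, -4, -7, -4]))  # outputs 16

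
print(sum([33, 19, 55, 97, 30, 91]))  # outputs 325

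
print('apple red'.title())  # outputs Apple Red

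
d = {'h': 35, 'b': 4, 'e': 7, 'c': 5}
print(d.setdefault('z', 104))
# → 104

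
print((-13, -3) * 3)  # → (-13, -3, -13, -3, -13, -3)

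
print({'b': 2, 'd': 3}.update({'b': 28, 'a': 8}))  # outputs None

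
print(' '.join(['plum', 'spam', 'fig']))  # plum spam fig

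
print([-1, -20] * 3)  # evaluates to [-1, -20, -1, -20, -1, -20]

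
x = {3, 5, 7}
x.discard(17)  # {3, 5, 7}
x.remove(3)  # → {5, 7}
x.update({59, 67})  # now {5, 7, 59, 67}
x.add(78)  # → {5, 7, 59, 67, 78}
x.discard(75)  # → {5, 7, 59, 67, 78}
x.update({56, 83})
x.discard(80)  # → {5, 7, 56, 59, 67, 78, 83}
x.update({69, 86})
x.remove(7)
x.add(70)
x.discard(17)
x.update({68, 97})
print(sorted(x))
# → [5, 56, 59, 67, 68, 69, 70, 78, 83, 86, 97]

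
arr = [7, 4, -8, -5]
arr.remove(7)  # [4, -8, -5]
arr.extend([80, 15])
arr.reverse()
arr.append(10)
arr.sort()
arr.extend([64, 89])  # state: [-8, -5, 4, 10, 15, 80, 64, 89]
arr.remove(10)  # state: [-8, -5, 4, 15, 80, 64, 89]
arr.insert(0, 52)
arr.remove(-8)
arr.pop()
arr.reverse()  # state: [64, 80, 15, 4, -5, 52]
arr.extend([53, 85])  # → [64, 80, 15, 4, -5, 52, 53, 85]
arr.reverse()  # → [85, 53, 52, -5, 4, 15, 80, 64]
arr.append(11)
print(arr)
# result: [85, 53, 52, -5, 4, 15, 80, 64, 11]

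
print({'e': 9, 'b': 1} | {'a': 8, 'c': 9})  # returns {'e': 9, 'b': 1, 'a': 8, 'c': 9}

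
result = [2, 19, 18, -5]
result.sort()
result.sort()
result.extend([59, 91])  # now [-5, 2, 18, 19, 59, 91]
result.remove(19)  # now [-5, 2, 18, 59, 91]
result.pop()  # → 91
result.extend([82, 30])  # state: [-5, 2, 18, 59, 82, 30]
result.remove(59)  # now [-5, 2, 18, 82, 30]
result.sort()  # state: [-5, 2, 18, 30, 82]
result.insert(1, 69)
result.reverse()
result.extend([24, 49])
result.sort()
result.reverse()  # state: [82, 69, 49, 30, 24, 18, 2, -5]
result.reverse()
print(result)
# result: [-5, 2, 18, 24, 30, 49, 69, 82]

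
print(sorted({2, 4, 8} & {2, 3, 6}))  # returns [2]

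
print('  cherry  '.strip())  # cherry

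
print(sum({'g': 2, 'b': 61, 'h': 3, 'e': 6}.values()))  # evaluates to 72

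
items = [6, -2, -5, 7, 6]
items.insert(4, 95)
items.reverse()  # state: [6, 95, 7, -5, -2, 6]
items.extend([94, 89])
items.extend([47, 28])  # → [6, 95, 7, -5, -2, 6, 94, 89, 47, 28]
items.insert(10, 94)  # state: [6, 95, 7, -5, -2, 6, 94, 89, 47, 28, 94]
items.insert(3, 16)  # [6, 95, 7, 16, -5, -2, 6, 94, 89, 47, 28, 94]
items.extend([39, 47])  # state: [6, 95, 7, 16, -5, -2, 6, 94, 89, 47, 28, 94, 39, 47]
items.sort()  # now [-5, -2, 6, 6, 7, 16, 28, 39, 47, 47, 89, 94, 94, 95]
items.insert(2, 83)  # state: [-5, -2, 83, 6, 6, 7, 16, 28, 39, 47, 47, 89, 94, 94, 95]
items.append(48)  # [-5, -2, 83, 6, 6, 7, 16, 28, 39, 47, 47, 89, 94, 94, 95, 48]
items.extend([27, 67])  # [-5, -2, 83, 6, 6, 7, 16, 28, 39, 47, 47, 89, 94, 94, 95, 48, 27, 67]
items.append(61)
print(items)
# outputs [-5, -2, 83, 6, 6, 7, 16, 28, 39, 47, 47, 89, 94, 94, 95, 48, 27, 67, 61]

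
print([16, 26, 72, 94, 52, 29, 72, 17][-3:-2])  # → [29]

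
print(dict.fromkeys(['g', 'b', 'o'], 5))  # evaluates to {'g': 5, 'b': 5, 'o': 5}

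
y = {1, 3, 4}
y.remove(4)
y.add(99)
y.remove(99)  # {1, 3}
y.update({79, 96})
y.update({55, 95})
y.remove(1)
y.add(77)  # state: {3, 55, 77, 79, 95, 96}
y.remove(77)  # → {3, 55, 79, 95, 96}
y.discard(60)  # {3, 55, 79, 95, 96}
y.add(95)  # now {3, 55, 79, 95, 96}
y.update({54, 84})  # {3, 54, 55, 79, 84, 95, 96}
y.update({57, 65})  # {3, 54, 55, 57, 65, 79, 84, 95, 96}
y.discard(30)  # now {3, 54, 55, 57, 65, 79, 84, 95, 96}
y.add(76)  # {3, 54, 55, 57, 65, 76, 79, 84, 95, 96}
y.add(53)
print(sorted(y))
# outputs [3, 53, 54, 55, 57, 65, 76, 79, 84, 95, 96]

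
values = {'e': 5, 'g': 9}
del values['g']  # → {'e': 5}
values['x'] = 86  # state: {'e': 5, 'x': 86}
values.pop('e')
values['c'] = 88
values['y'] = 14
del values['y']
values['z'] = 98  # {'x': 86, 'c': 88, 'z': 98}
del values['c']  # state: {'x': 86, 'z': 98}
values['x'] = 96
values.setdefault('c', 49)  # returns 49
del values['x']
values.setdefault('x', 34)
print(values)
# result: {'z': 98, 'c': 49, 'x': 34}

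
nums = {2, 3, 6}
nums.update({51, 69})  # {2, 3, 6, 51, 69}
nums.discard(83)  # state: {2, 3, 6, 51, 69}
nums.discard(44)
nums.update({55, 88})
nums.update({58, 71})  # {2, 3, 6, 51, 55, 58, 69, 71, 88}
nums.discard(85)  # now {2, 3, 6, 51, 55, 58, 69, 71, 88}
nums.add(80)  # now {2, 3, 6, 51, 55, 58, 69, 71, 80, 88}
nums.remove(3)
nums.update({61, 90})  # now {2, 6, 51, 55, 58, 61, 69, 71, 80, 88, 90}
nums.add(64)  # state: {2, 6, 51, 55, 58, 61, 64, 69, 71, 80, 88, 90}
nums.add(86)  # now {2, 6, 51, 55, 58, 61, 64, 69, 71, 80, 86, 88, 90}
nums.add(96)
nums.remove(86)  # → {2, 6, 51, 55, 58, 61, 64, 69, 71, 80, 88, 90, 96}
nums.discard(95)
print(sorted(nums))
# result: [2, 6, 51, 55, 58, 61, 64, 69, 71, 80, 88, 90, 96]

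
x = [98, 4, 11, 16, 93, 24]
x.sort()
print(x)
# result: [4, 11, 16, 24, 93, 98]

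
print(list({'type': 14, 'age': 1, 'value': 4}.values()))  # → [14, 1, 4]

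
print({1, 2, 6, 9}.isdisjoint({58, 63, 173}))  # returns True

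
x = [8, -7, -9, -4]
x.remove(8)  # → [-7, -9, -4]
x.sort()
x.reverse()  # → [-4, -7, -9]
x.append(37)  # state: [-4, -7, -9, 37]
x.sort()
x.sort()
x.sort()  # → [-9, -7, -4, 37]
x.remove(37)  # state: [-9, -7, -4]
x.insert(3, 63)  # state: [-9, -7, -4, 63]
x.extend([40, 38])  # [-9, -7, -4, 63, 40, 38]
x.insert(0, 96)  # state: [96, -9, -7, -4, 63, 40, 38]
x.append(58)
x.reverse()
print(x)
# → [58, 38, 40, 63, -4, -7, -9, 96]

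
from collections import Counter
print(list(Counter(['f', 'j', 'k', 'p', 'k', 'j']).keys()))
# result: ['f', 'j', 'k', 'p']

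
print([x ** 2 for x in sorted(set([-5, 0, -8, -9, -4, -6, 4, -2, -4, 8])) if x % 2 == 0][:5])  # [64, 36, 16, 4, 0]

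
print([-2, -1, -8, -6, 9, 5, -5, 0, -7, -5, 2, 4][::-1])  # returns [4, 2, -5, -7, 0, -5, 5, 9, -6, -8, -1, -2]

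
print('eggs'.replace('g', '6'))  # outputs e66s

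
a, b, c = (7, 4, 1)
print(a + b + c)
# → 12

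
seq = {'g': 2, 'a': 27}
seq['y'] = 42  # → {'g': 2, 'a': 27, 'y': 42}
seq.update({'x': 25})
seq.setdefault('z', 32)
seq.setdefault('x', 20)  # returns 25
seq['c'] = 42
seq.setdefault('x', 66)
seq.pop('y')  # 42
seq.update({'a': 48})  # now {'g': 2, 'a': 48, 'x': 25, 'z': 32, 'c': 42}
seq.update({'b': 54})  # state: {'g': 2, 'a': 48, 'x': 25, 'z': 32, 'c': 42, 'b': 54}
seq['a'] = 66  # {'g': 2, 'a': 66, 'x': 25, 'z': 32, 'c': 42, 'b': 54}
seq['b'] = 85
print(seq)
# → {'g': 2, 'a': 66, 'x': 25, 'z': 32, 'c': 42, 'b': 85}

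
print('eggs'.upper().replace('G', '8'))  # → E88S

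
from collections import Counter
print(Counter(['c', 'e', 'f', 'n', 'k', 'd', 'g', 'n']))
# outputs Counter({'n': 2, 'c': 1, 'e': 1, 'f': 1, 'k': 1, 'd': 1, 'g': 1})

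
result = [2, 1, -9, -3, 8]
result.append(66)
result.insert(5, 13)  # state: [2, 1, -9, -3, 8, 13, 66]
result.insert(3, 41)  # [2, 1, -9, 41, -3, 8, 13, 66]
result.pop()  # 66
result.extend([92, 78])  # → [2, 1, -9, 41, -3, 8, 13, 92, 78]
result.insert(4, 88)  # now [2, 1, -9, 41, 88, -3, 8, 13, 92, 78]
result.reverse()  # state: [78, 92, 13, 8, -3, 88, 41, -9, 1, 2]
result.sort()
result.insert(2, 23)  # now [-9, -3, 23, 1, 2, 8, 13, 41, 78, 88, 92]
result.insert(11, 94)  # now [-9, -3, 23, 1, 2, 8, 13, 41, 78, 88, 92, 94]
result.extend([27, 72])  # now [-9, -3, 23, 1, 2, 8, 13, 41, 78, 88, 92, 94, 27, 72]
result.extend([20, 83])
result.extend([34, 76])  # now [-9, -3, 23, 1, 2, 8, 13, 41, 78, 88, 92, 94, 27, 72, 20, 83, 34, 76]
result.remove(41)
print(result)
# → [-9, -3, 23, 1, 2, 8, 13, 78, 88, 92, 94, 27, 72, 20, 83, 34, 76]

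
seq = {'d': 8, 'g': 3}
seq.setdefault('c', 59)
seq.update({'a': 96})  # {'d': 8, 'g': 3, 'c': 59, 'a': 96}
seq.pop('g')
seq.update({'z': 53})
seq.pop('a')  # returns 96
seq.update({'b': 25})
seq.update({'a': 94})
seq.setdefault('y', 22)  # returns 22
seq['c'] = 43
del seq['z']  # {'d': 8, 'c': 43, 'b': 25, 'a': 94, 'y': 22}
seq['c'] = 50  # {'d': 8, 'c': 50, 'b': 25, 'a': 94, 'y': 22}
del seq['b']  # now {'d': 8, 'c': 50, 'a': 94, 'y': 22}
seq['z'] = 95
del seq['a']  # {'d': 8, 'c': 50, 'y': 22, 'z': 95}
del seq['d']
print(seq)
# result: {'c': 50, 'y': 22, 'z': 95}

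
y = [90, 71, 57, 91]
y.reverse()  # [91, 57, 71, 90]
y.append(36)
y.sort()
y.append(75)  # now [36, 57, 71, 90, 91, 75]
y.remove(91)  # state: [36, 57, 71, 90, 75]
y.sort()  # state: [36, 57, 71, 75, 90]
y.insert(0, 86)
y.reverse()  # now [90, 75, 71, 57, 36, 86]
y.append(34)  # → [90, 75, 71, 57, 36, 86, 34]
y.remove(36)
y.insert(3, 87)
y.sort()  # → [34, 57, 71, 75, 86, 87, 90]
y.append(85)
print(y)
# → [34, 57, 71, 75, 86, 87, 90, 85]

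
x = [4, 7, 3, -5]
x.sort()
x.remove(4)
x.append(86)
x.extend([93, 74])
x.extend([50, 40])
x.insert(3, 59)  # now [-5, 3, 7, 59, 86, 93, 74, 50, 40]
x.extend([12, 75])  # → [-5, 3, 7, 59, 86, 93, 74, 50, 40, 12, 75]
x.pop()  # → 75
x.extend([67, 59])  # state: [-5, 3, 7, 59, 86, 93, 74, 50, 40, 12, 67, 59]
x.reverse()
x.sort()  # [-5, 3, 7, 12, 40, 50, 59, 59, 67, 74, 86, 93]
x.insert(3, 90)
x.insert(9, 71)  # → [-5, 3, 7, 90, 12, 40, 50, 59, 59, 71, 67, 74, 86, 93]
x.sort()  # [-5, 3, 7, 12, 40, 50, 59, 59, 67, 71, 74, 86, 90, 93]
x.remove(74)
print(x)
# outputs [-5, 3, 7, 12, 40, 50, 59, 59, 67, 71, 86, 90, 93]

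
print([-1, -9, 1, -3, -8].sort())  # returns None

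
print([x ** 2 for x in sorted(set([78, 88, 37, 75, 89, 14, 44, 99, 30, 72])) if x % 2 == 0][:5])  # [196, 900, 1936, 5184, 6084]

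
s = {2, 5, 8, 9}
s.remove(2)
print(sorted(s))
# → [5, 8, 9]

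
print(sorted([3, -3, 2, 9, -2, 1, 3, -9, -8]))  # [-9, -8, -3, -2, 1, 2, 3, 3, 9]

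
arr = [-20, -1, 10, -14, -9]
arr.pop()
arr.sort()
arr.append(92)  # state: [-20, -14, -1, 10, 92]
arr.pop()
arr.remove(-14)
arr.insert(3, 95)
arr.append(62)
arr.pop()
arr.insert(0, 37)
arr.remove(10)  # [37, -20, -1, 95]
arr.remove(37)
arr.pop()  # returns 95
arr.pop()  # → -1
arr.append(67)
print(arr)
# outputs [-20, 67]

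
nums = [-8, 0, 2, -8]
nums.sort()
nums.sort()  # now [-8, -8, 0, 2]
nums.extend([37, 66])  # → [-8, -8, 0, 2, 37, 66]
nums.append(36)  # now [-8, -8, 0, 2, 37, 66, 36]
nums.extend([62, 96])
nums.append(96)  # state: [-8, -8, 0, 2, 37, 66, 36, 62, 96, 96]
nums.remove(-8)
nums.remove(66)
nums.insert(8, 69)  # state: [-8, 0, 2, 37, 36, 62, 96, 96, 69]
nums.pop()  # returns 69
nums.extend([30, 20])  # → [-8, 0, 2, 37, 36, 62, 96, 96, 30, 20]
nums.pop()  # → 20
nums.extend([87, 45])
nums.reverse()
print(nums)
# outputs [45, 87, 30, 96, 96, 62, 36, 37, 2, 0, -8]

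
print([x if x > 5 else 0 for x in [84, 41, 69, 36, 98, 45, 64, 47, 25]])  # [84, 41, 69, 36, 98, 45, 64, 47, 25]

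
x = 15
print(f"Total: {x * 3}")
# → Total: 45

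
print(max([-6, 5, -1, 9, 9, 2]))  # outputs 9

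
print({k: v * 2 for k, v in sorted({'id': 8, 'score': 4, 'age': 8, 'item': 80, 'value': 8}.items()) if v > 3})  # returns {'age': 16, 'id': 16, 'item': 160, 'score': 8, 'value': 16}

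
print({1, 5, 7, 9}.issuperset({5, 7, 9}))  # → True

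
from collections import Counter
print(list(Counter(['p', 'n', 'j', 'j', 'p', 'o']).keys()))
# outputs ['p', 'n', 'j', 'o']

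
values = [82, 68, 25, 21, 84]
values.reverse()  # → [84, 21, 25, 68, 82]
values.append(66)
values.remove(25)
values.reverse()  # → [66, 82, 68, 21, 84]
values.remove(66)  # [82, 68, 21, 84]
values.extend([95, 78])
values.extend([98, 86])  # [82, 68, 21, 84, 95, 78, 98, 86]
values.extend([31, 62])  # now [82, 68, 21, 84, 95, 78, 98, 86, 31, 62]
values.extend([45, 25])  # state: [82, 68, 21, 84, 95, 78, 98, 86, 31, 62, 45, 25]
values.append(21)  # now [82, 68, 21, 84, 95, 78, 98, 86, 31, 62, 45, 25, 21]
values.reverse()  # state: [21, 25, 45, 62, 31, 86, 98, 78, 95, 84, 21, 68, 82]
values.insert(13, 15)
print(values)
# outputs [21, 25, 45, 62, 31, 86, 98, 78, 95, 84, 21, 68, 82, 15]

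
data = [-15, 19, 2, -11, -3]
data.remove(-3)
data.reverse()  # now [-11, 2, 19, -15]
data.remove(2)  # [-11, 19, -15]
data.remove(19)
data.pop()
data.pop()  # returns -11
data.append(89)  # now [89]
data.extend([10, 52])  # [89, 10, 52]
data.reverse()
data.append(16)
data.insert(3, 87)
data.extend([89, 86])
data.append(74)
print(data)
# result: [52, 10, 89, 87, 16, 89, 86, 74]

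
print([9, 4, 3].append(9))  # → None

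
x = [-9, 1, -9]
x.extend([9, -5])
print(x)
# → [-9, 1, -9, 9, -5]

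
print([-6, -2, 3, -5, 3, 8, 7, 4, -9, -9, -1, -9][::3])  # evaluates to [-6, -5, 7, -9]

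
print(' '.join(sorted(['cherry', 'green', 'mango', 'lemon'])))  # cherry green lemon mango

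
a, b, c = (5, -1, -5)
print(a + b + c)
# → -1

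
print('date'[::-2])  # ea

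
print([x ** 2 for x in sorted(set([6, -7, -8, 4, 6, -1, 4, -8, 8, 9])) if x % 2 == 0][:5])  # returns [64, 16, 36, 64]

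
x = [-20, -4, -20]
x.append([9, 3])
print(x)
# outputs [-20, -4, -20, [9, 3]]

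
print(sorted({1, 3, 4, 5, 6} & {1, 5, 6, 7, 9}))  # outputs [1, 5, 6]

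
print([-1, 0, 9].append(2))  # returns None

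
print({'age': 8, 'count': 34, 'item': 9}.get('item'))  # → 9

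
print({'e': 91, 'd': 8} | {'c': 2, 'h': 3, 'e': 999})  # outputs {'e': 999, 'd': 8, 'c': 2, 'h': 3}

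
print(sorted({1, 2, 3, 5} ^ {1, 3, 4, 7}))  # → [2, 4, 5, 7]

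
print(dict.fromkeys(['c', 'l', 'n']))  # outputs {'c': None, 'l': None, 'n': None}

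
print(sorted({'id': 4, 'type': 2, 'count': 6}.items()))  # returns [('count', 6), ('id', 4), ('type', 2)]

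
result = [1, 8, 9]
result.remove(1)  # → [8, 9]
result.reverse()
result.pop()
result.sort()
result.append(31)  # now [9, 31]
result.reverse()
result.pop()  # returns 9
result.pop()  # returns 31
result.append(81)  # [81]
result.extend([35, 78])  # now [81, 35, 78]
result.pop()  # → 78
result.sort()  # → [35, 81]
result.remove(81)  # [35]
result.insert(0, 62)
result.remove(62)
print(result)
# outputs [35]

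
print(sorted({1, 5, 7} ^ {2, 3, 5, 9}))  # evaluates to [1, 2, 3, 7, 9]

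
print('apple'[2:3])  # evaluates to p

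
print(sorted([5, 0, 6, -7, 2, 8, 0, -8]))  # [-8, -7, 0, 0, 2, 5, 6, 8]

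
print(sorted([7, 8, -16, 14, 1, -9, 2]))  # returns [-16, -9, 1, 2, 7, 8, 14]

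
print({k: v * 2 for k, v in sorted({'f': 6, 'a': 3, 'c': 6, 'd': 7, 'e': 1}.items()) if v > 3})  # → {'c': 12, 'd': 14, 'f': 12}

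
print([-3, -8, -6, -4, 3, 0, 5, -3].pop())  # -3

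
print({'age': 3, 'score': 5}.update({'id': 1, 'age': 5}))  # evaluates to None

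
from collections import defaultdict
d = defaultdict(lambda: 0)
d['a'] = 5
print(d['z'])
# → 0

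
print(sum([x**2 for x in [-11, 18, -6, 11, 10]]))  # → 702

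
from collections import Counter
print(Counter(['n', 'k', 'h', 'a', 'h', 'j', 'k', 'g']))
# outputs Counter({'k': 2, 'h': 2, 'n': 1, 'a': 1, 'j': 1, 'g': 1})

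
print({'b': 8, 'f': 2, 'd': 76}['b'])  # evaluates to 8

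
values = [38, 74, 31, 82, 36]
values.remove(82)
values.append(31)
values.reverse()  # [31, 36, 31, 74, 38]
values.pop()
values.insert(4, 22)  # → [31, 36, 31, 74, 22]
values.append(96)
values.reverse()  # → [96, 22, 74, 31, 36, 31]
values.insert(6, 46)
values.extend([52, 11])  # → [96, 22, 74, 31, 36, 31, 46, 52, 11]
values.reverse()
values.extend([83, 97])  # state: [11, 52, 46, 31, 36, 31, 74, 22, 96, 83, 97]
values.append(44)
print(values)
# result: [11, 52, 46, 31, 36, 31, 74, 22, 96, 83, 97, 44]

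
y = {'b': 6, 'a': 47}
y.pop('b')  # 6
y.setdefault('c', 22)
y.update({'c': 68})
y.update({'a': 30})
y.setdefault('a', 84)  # 30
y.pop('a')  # 30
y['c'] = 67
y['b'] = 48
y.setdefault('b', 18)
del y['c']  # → {'b': 48}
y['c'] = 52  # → {'b': 48, 'c': 52}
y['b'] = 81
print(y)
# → {'b': 81, 'c': 52}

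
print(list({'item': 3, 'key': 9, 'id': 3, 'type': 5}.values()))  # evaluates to [3, 9, 3, 5]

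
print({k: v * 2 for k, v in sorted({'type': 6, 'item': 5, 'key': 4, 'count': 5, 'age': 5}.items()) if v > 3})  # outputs {'age': 10, 'count': 10, 'item': 10, 'key': 8, 'type': 12}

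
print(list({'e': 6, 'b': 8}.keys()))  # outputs ['e', 'b']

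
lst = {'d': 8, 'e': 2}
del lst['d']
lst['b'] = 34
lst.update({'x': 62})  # {'e': 2, 'b': 34, 'x': 62}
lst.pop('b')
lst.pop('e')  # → 2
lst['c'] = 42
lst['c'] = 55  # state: {'x': 62, 'c': 55}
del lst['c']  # {'x': 62}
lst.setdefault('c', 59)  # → 59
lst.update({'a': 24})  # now {'x': 62, 'c': 59, 'a': 24}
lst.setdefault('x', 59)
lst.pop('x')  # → 62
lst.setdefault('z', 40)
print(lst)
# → {'c': 59, 'a': 24, 'z': 40}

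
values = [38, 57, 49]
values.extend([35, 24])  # [38, 57, 49, 35, 24]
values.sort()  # [24, 35, 38, 49, 57]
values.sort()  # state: [24, 35, 38, 49, 57]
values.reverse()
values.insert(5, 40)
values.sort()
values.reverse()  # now [57, 49, 40, 38, 35, 24]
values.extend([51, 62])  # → [57, 49, 40, 38, 35, 24, 51, 62]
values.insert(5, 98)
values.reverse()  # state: [62, 51, 24, 98, 35, 38, 40, 49, 57]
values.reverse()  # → [57, 49, 40, 38, 35, 98, 24, 51, 62]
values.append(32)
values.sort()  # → [24, 32, 35, 38, 40, 49, 51, 57, 62, 98]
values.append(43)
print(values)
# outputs [24, 32, 35, 38, 40, 49, 51, 57, 62, 98, 43]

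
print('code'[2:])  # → de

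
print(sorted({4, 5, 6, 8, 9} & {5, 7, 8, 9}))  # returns [5, 8, 9]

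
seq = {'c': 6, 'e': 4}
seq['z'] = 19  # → {'c': 6, 'e': 4, 'z': 19}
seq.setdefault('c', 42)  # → 6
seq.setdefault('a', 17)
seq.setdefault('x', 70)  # 70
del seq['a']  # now {'c': 6, 'e': 4, 'z': 19, 'x': 70}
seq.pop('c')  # 6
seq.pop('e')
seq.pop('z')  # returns 19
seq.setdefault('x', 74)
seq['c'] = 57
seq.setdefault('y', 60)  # 60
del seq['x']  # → {'c': 57, 'y': 60}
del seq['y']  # {'c': 57}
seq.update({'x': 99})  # {'c': 57, 'x': 99}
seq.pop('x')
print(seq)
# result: {'c': 57}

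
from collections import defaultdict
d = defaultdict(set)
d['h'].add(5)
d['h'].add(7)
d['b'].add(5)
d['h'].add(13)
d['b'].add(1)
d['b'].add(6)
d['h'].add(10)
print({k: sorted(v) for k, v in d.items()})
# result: {'h': [5, 7, 10, 13], 'b': [1, 5, 6]}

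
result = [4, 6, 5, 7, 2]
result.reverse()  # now [2, 7, 5, 6, 4]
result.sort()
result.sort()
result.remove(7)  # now [2, 4, 5, 6]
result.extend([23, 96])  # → [2, 4, 5, 6, 23, 96]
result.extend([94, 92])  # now [2, 4, 5, 6, 23, 96, 94, 92]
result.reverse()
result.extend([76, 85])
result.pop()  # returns 85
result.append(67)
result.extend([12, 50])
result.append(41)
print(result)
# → [92, 94, 96, 23, 6, 5, 4, 2, 76, 67, 12, 50, 41]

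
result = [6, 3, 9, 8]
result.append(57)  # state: [6, 3, 9, 8, 57]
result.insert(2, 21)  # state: [6, 3, 21, 9, 8, 57]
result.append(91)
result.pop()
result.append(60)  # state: [6, 3, 21, 9, 8, 57, 60]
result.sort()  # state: [3, 6, 8, 9, 21, 57, 60]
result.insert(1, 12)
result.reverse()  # [60, 57, 21, 9, 8, 6, 12, 3]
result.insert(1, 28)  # [60, 28, 57, 21, 9, 8, 6, 12, 3]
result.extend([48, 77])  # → [60, 28, 57, 21, 9, 8, 6, 12, 3, 48, 77]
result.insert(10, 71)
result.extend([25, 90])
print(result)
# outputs [60, 28, 57, 21, 9, 8, 6, 12, 3, 48, 71, 77, 25, 90]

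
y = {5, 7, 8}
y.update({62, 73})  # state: {5, 7, 8, 62, 73}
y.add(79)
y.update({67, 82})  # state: {5, 7, 8, 62, 67, 73, 79, 82}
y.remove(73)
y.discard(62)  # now {5, 7, 8, 67, 79, 82}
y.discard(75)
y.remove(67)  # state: {5, 7, 8, 79, 82}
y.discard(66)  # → {5, 7, 8, 79, 82}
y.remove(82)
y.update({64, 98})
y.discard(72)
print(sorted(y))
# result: [5, 7, 8, 64, 79, 98]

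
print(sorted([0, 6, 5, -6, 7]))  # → [-6, 0, 5, 6, 7]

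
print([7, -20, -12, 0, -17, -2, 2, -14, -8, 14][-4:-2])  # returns [2, -14]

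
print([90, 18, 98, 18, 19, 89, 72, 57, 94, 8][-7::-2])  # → [18, 18]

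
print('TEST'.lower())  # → test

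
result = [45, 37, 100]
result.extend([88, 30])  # [45, 37, 100, 88, 30]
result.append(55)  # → [45, 37, 100, 88, 30, 55]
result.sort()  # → [30, 37, 45, 55, 88, 100]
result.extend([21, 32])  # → [30, 37, 45, 55, 88, 100, 21, 32]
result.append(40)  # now [30, 37, 45, 55, 88, 100, 21, 32, 40]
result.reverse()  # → [40, 32, 21, 100, 88, 55, 45, 37, 30]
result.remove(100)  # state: [40, 32, 21, 88, 55, 45, 37, 30]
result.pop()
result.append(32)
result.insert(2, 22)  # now [40, 32, 22, 21, 88, 55, 45, 37, 32]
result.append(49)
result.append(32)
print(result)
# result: [40, 32, 22, 21, 88, 55, 45, 37, 32, 49, 32]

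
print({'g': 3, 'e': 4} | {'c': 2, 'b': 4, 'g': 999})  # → {'g': 999, 'e': 4, 'c': 2, 'b': 4}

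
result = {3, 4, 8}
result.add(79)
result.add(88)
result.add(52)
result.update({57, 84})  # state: {3, 4, 8, 52, 57, 79, 84, 88}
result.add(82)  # {3, 4, 8, 52, 57, 79, 82, 84, 88}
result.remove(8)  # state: {3, 4, 52, 57, 79, 82, 84, 88}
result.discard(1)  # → {3, 4, 52, 57, 79, 82, 84, 88}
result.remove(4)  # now {3, 52, 57, 79, 82, 84, 88}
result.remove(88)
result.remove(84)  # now {3, 52, 57, 79, 82}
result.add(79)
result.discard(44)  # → {3, 52, 57, 79, 82}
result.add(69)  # {3, 52, 57, 69, 79, 82}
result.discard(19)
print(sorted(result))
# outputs [3, 52, 57, 69, 79, 82]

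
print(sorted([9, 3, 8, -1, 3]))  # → [-1, 3, 3, 8, 9]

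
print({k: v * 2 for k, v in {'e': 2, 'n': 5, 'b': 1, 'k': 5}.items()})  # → {'e': 4, 'n': 10, 'b': 2, 'k': 10}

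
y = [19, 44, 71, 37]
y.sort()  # [19, 37, 44, 71]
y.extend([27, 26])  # [19, 37, 44, 71, 27, 26]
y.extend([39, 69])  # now [19, 37, 44, 71, 27, 26, 39, 69]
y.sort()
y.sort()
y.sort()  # [19, 26, 27, 37, 39, 44, 69, 71]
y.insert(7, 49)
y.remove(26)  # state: [19, 27, 37, 39, 44, 69, 49, 71]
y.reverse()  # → [71, 49, 69, 44, 39, 37, 27, 19]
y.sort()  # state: [19, 27, 37, 39, 44, 49, 69, 71]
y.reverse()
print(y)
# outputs [71, 69, 49, 44, 39, 37, 27, 19]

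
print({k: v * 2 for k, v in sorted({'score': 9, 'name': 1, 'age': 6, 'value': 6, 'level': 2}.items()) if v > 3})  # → {'age': 12, 'score': 18, 'value': 12}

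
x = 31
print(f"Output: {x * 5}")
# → Output: 155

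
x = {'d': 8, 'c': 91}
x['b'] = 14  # {'d': 8, 'c': 91, 'b': 14}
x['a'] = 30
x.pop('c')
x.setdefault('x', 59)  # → 59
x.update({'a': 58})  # {'d': 8, 'b': 14, 'a': 58, 'x': 59}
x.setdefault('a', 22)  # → 58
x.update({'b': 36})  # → {'d': 8, 'b': 36, 'a': 58, 'x': 59}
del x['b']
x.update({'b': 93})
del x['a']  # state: {'d': 8, 'x': 59, 'b': 93}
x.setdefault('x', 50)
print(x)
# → {'d': 8, 'x': 59, 'b': 93}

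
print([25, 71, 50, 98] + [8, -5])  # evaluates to [25, 71, 50, 98, 8, -5]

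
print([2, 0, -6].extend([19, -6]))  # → None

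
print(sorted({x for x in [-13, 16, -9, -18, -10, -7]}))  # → [-18, -13, -10, -9, -7, 16]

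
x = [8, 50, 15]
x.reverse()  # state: [15, 50, 8]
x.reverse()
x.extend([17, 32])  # [8, 50, 15, 17, 32]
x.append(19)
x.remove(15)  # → [8, 50, 17, 32, 19]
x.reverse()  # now [19, 32, 17, 50, 8]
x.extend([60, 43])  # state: [19, 32, 17, 50, 8, 60, 43]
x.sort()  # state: [8, 17, 19, 32, 43, 50, 60]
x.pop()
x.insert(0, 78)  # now [78, 8, 17, 19, 32, 43, 50]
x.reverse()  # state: [50, 43, 32, 19, 17, 8, 78]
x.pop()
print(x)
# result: [50, 43, 32, 19, 17, 8]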